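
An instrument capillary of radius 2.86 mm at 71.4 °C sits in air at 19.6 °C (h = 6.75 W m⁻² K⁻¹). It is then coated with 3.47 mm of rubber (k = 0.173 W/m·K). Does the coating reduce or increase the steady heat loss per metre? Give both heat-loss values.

increases: 6.28 → 11.6 W/m

Critical radius for a cylinder: r_cr = k/h = 0.0256 m = 2.56 cm.
Outer radius after coating: r₂ = 0.00286 + 0.00347 = 0.00633 m.
Since r₁ < r_cr and r₂ ≤ r_cr, the coating moves toward the maximum at r_cr — heat loss rises.
Bare: R = 1/(2πr₁h) = 8.244 m·K/W; Q = 51.8/8.244 = 6.28 W/m.
Coated: R = R_cond + R_conv = 4.456 m·K/W; Q = 51.8/4.456 = 11.6 W/m.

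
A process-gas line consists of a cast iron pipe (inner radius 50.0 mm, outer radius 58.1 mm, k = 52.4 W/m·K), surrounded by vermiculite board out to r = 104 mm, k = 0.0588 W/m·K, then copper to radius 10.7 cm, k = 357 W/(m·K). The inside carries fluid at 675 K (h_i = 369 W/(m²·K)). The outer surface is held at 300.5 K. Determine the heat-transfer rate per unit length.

Resistance network (inner→outer):
  R'_conv,in = 1/(2πr h) = 1/(2π·0.0500·369) = 0.008626 m·K/W
  R'_cast iron = ln(0.0581/0.0500)/(2πk) = 0.1501/(2π·52.4) = 4.560×10^-4 m·K/W
  R'_vermiculite board = ln(0.104/0.0581)/(2πk) = 0.5822/(2π·0.0588) = 1.576 m·K/W
  R'_copper = ln(0.107/0.104)/(2πk) = 0.02844/(2π·357) = 1.268×10^-5 m·K/W
ΣR = 0.008626 + 4.560×10^-4 + 1.576 + 1.268×10^-5 = 1.585 m·K/W
Q' = ΔT/ΣR = (675 K − 300.5 K)/1.585 = 236 W/m

Q' = 236 W/m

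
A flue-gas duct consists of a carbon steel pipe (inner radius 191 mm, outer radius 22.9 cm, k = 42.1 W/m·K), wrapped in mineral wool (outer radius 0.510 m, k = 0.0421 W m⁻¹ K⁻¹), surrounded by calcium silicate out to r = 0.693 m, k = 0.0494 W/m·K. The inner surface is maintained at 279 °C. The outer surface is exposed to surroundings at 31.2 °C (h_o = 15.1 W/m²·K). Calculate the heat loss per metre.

Resistance network (inner→outer):
  R'_carbon steel = ln(0.229/0.191)/(2πk) = 0.1814/(2π·42.1) = 6.859×10^-4 m·K/W
  R'_mineral wool = ln(0.510/0.229)/(2πk) = 0.8007/(2π·0.0421) = 3.027 m·K/W
  R'_calcium silicate = ln(0.693/0.510)/(2πk) = 0.3066/(2π·0.0494) = 0.9879 m·K/W
  R'_conv,out = 1/(2πr h) = 1/(2π·0.693·15.1) = 0.01521 m·K/W
ΣR = 6.859×10^-4 + 3.027 + 0.9879 + 0.01521 = 4.031 m·K/W
Q' = ΔT/ΣR = (279 °C − 31.2 °C)/4.031 = 61.5 W/m

Q' = 61.5 W/m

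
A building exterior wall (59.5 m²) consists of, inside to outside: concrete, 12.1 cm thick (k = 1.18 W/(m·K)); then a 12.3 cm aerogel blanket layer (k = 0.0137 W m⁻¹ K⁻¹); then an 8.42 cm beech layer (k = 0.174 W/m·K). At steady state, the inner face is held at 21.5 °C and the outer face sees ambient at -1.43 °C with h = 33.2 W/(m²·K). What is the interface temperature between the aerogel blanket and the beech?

T = -0.20 °C

Treat each layer as a resistance in series:
  R_concrete = L/(kA) = 0.121/(1.18·59.5) = 0.001723 K/W
  R_aerogel blanket = L/(kA) = 0.123/(0.0137·59.5) = 0.1509 K/W
  R_beech = L/(kA) = 0.0842/(0.174·59.5) = 0.008133 K/W
  R_conv,out = 1/(hA) = 1/(33.2·59.5) = 5.062×10^-4 K/W
ΣR = 0.001723 + 0.1509 + 0.008133 + 5.062×10^-4 = 0.1613 K/W
Q = ΔT/ΣR = (21.5 °C − -1.43 °C)/0.1613 = 142.2 W
From the inner boundary to the aerogel blanket/beech interface, ΣR_partial = 0.1526 K/W.
T_interface = T_in − Q·ΣR_partial = 21.5 °C − (142.2)(0.1526) = -0.20 °C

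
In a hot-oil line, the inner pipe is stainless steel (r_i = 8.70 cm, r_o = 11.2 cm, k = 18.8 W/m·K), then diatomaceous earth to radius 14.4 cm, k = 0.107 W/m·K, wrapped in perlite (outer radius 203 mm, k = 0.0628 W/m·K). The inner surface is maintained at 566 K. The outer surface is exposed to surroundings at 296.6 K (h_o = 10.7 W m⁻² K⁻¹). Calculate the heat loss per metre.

Q' = 204 W/m

Resistance network (inner→outer):
  R'_stainless steel = ln(0.112/0.0870)/(2πk) = 0.2526/(2π·18.8) = 0.002138 m·K/W
  R'_diatomaceous earth = ln(0.144/0.112)/(2πk) = 0.2513/(2π·0.107) = 0.3738 m·K/W
  R'_perlite = ln(0.203/0.144)/(2πk) = 0.3434/(2π·0.0628) = 0.8703 m·K/W
  R'_conv,out = 1/(2πr h) = 1/(2π·0.203·10.7) = 0.07327 m·K/W
ΣR = 0.002138 + 0.3738 + 0.8703 + 0.07327 = 1.320 m·K/W
Q' = ΔT/ΣR = (566 K − 296.6 K)/1.320 = 204 W/m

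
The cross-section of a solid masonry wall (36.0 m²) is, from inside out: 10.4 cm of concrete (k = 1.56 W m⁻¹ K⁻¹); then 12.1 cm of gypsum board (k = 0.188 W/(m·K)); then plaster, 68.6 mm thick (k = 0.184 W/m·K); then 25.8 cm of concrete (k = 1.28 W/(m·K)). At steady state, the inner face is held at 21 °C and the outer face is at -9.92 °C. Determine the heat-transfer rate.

Q = 866 W

Resistance network (inner→outer):
  R_concrete = L/(kA) = 0.104/(1.56·36.0) = 0.001852 K/W
  R_gypsum board = L/(kA) = 0.121/(0.188·36.0) = 0.01788 K/W
  R_plaster = L/(kA) = 0.0686/(0.184·36.0) = 0.01036 K/W
  R_concrete = L/(kA) = 0.258/(1.28·36.0) = 0.005599 K/W
ΣR = 0.001852 + 0.01788 + 0.01036 + 0.005599 = 0.03569 K/W
Q = ΔT/ΣR = (21 °C − -9.92 °C)/0.03569 = 866 W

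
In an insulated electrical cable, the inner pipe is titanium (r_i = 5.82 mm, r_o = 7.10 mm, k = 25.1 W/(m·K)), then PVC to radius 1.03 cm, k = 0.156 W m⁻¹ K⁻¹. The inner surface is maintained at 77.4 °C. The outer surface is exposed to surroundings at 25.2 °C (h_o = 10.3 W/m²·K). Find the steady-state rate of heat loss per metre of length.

Q' = 27.8 W/m

Resistance network (inner→outer):
  R'_titanium = ln(0.00710/0.00582)/(2πk) = 0.1988/(2π·25.1) = 0.001261 m·K/W
  R'_PVC = ln(0.0103/0.00710)/(2πk) = 0.3720/(2π·0.156) = 0.3796 m·K/W
  R'_conv,out = 1/(2πr h) = 1/(2π·0.0103·10.3) = 1.500 m·K/W
ΣR = 0.001261 + 0.3796 + 1.500 = 1.881 m·K/W
Q' = ΔT/ΣR = (77.4 °C − 25.2 °C)/1.881 = 27.8 W/m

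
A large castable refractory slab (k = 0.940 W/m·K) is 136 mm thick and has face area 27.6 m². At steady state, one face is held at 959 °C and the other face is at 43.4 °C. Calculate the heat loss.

Q = kA·ΔT/L = 0.940 × 27.6 × |959 °C − 43.4 °C| / 0.136 = 1.75×10^5 W

Q = 1.75×10^5 W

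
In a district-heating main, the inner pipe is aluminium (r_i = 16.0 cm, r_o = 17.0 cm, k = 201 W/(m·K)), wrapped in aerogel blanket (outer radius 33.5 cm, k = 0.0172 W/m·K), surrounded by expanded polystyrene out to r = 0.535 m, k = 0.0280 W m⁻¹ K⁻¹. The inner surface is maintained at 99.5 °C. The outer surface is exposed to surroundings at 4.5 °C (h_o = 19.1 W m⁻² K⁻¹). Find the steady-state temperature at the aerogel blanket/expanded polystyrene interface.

Treat each layer as a resistance in series:
  R'_aluminium = ln(0.170/0.160)/(2πk) = 0.06062/(2π·201) = 4.800×10^-5 m·K/W
  R'_aerogel blanket = ln(0.335/0.170)/(2πk) = 0.6783/(2π·0.0172) = 6.277 m·K/W
  R'_expanded polystyrene = ln(0.535/0.335)/(2πk) = 0.4681/(2π·0.0280) = 2.661 m·K/W
  R'_conv,out = 1/(2πr h) = 1/(2π·0.535·19.1) = 0.01558 m·K/W
ΣR = 4.800×10^-5 + 6.277 + 2.661 + 0.01558 = 8.954 m·K/W
Q' = ΔT/ΣR = (99.5 °C − 4.5 °C)/8.954 = 10.61 W/m
From the inner boundary to the aerogel blanket/expanded polystyrene interface, ΣR_partial = 6.277 m·K/W.
T_interface = T_in − Q'·ΣR_partial = 99.5 °C − (10.61)(6.277) = 32.9 °C

T = 32.9 °C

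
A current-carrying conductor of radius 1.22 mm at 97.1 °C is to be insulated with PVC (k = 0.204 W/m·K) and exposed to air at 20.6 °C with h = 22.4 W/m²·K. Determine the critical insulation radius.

For a cylinder, r_cr = k_ins/h = 0.204/22.4 = 0.00911 m = 0.911 cm

r_cr = 0.911 cm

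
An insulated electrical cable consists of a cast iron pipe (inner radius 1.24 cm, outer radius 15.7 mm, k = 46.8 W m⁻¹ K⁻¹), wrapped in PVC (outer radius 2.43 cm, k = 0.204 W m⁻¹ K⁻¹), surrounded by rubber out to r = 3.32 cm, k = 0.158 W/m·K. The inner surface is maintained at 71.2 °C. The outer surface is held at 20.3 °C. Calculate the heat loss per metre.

Resistance network (inner→outer):
  R'_cast iron = ln(0.0157/0.0124)/(2πk) = 0.2360/(2π·46.8) = 8.025×10^-4 m·K/W
  R'_PVC = ln(0.0243/0.0157)/(2πk) = 0.4368/(2π·0.204) = 0.3408 m·K/W
  R'_rubber = ln(0.0332/0.0243)/(2πk) = 0.3121/(2π·0.158) = 0.3144 m·K/W
ΣR = 8.025×10^-4 + 0.3408 + 0.3144 = 0.6560 m·K/W
Q' = ΔT/ΣR = (71.2 °C − 20.3 °C)/0.6560 = 77.6 W/m

Q' = 77.6 W/m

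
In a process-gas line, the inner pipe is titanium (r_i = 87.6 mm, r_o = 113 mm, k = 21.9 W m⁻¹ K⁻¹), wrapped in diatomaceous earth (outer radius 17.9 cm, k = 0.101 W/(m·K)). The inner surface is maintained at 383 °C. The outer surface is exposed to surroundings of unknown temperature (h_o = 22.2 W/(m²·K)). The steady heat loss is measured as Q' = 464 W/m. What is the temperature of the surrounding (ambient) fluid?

Sum the resistances:
  R'_titanium = ln(0.113/0.0876)/(2πk) = 0.2546/(2π·21.9) = 0.001850 m·K/W
  R'_diatomaceous earth = ln(0.179/0.113)/(2πk) = 0.4600/(2π·0.101) = 0.7249 m·K/W
  R'_conv,out = 1/(2πr h) = 1/(2π·0.179·22.2) = 0.04005 m·K/W
ΣR = 0.7668 m·K/W
ΔT = Q'·ΣR = 464 × 0.7668 = 355.8 K
Heat flows outward, so T_out = T_in − ΔT = 383 − 355.8 = 27.2 °C

T_out = 27.2 °C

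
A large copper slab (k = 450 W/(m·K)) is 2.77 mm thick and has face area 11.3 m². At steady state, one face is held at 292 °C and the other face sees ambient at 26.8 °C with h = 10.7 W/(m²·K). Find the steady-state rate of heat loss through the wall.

Series thermal resistances, inner to outer:
  R_copper = L/(kA) = 0.00277/(450·11.3) = 5.447×10^-7 K/W
  R_conv,out = 1/(hA) = 1/(10.7·11.3) = 0.008271 K/W
ΣR = 5.447×10^-7 + 0.008271 = 0.008272 K/W
Q = ΔT/ΣR = (292 °C − 26.8 °C)/0.008272 = 32100 W

Q = 32100 W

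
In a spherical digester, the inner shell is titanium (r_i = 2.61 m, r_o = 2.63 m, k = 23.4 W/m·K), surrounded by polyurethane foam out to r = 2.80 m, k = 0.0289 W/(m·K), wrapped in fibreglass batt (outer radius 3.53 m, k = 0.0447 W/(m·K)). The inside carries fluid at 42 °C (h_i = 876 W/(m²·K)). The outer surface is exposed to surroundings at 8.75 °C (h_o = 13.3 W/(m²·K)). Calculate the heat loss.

Series thermal resistances, inner to outer:
  R_conv,in = 1/(4πr²h) = 1/(4π·2.61²·876) = 1.334×10^-5 K/W
  R_titanium = (1/2.61 − 1/2.63)/(4πk) = 0.002914/(4π·23.4) = 9.909×10^-6 K/W
  R_polyurethane foam = (1/2.63 − 1/2.80)/(4πk) = 0.02309/(4π·0.0289) = 0.06357 K/W
  R_fibreglass batt = (1/2.80 − 1/3.53)/(4πk) = 0.07386/(4π·0.0447) = 0.1315 K/W
  R_conv,out = 1/(4πr²h) = 1/(4π·3.53²·13.3) = 4.802×10^-4 K/W
ΣR = 1.334×10^-5 + 9.909×10^-6 + 0.06357 + 0.1315 + 4.802×10^-4 = 0.1956 K/W
Q = ΔT/ΣR = (42 °C − 8.75 °C)/0.1956 = 170 W

Q = 170 W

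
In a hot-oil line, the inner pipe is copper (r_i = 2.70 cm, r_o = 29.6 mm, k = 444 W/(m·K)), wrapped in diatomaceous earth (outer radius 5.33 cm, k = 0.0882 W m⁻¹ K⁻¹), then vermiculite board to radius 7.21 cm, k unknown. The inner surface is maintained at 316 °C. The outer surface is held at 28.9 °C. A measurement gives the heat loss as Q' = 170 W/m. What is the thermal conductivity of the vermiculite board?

ΣR = ΔT/Q' = |316 − 28.9|/170 = 1.689 m·K/W
Known resistances:
  R'_copper = ln(0.0296/0.0270)/(2πk) = 0.09194/(2π·444) = 3.296×10^-5 m·K/W
  R'_diatomaceous earth = ln(0.0533/0.0296)/(2πk) = 0.5882/(2π·0.0882) = 1.061 m·K/W
R_vermiculite board = ΣR − ΣR_known = 1.689 − 1.061 = 0.6280 m·K/W
ln(r₂/r₁)/(2πk) = 0.6280 ⇒ k = 0.3021/(2π·0.6280) = 0.0766 W/m·K

k = 0.0766 W/m·K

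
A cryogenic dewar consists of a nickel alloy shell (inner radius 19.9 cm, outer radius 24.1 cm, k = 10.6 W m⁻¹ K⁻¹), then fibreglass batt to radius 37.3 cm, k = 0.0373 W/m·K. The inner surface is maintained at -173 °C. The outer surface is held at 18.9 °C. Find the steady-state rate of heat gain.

Q = 61.1 W

Series thermal resistances, inner to outer:
  R_nickel alloy = (1/0.199 − 1/0.241)/(4πk) = 0.8757/(4π·10.6) = 0.006575 K/W
  R_fibreglass batt = (1/0.241 − 1/0.373)/(4πk) = 1.468/(4π·0.0373) = 3.133 K/W
ΣR = 0.006575 + 3.133 = 3.140 K/W
Q = ΔT/ΣR = (-173 °C − 18.9 °C)/3.140 = -61.1 W
(Negative Q ⇒ heat flows inward; heat gain = 61.1 W.)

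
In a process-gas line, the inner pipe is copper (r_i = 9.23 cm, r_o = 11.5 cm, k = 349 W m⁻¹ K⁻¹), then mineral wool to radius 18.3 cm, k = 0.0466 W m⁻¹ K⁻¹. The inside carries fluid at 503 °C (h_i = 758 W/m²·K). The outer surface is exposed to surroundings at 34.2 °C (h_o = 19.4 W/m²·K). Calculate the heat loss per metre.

Treat each layer as a resistance in series:
  R'_conv,in = 1/(2πr h) = 1/(2π·0.0923·758) = 0.002275 m·K/W
  R'_copper = ln(0.115/0.0923)/(2πk) = 0.2199/(2π·349) = 1.003×10^-4 m·K/W
  R'_mineral wool = ln(0.183/0.115)/(2πk) = 0.4646/(2π·0.0466) = 1.587 m·K/W
  R'_conv,out = 1/(2πr h) = 1/(2π·0.183·19.4) = 0.04483 m·K/W
ΣR = 0.002275 + 1.003×10^-4 + 1.587 + 0.04483 = 1.634 m·K/W
Q' = ΔT/ΣR = (503 °C − 34.2 °C)/1.634 = 287 W/m

Q' = 287 W/m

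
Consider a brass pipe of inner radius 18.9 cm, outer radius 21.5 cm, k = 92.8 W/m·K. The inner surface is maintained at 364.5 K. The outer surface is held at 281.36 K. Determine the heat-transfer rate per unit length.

Q' = 3.76×10^5 W/m

Q' = 2πk·ΔT/ln(r₂/r₁) = 2π × 92.8 × 83.14 / ln(0.215/0.189) = 3.76×10^5 W/m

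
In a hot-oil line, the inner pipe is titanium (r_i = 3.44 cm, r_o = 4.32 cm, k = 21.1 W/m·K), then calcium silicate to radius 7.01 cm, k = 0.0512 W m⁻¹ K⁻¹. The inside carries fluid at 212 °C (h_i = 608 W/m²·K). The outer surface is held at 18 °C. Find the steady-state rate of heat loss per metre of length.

Treat each layer as a resistance in series:
  R'_conv,in = 1/(2πr h) = 1/(2π·0.0344·608) = 0.007610 m·K/W
  R'_titanium = ln(0.0432/0.0344)/(2πk) = 0.2278/(2π·21.1) = 0.001718 m·K/W
  R'_calcium silicate = ln(0.0701/0.0432)/(2πk) = 0.4841/(2π·0.0512) = 1.505 m·K/W
ΣR = 0.007610 + 0.001718 + 1.505 = 1.514 m·K/W
Q' = ΔT/ΣR = (212 °C − 18 °C)/1.514 = 128 W/m

Q' = 128 W/m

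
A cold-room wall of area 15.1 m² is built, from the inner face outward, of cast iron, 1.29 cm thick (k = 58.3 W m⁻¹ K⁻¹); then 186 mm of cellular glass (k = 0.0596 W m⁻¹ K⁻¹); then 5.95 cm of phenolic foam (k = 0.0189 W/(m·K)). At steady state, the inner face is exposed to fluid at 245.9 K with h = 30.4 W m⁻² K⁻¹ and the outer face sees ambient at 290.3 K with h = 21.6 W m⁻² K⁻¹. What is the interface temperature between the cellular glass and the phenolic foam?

T = 267.96 K

Resistance network (inner→outer):
  R_conv,in = 1/(hA) = 1/(30.4·15.1) = 0.002178 K/W
  R_cast iron = L/(kA) = 0.0129/(58.3·15.1) = 1.465×10^-5 K/W
  R_cellular glass = L/(kA) = 0.186/(0.0596·15.1) = 0.2067 K/W
  R_phenolic foam = L/(kA) = 0.0595/(0.0189·15.1) = 0.2085 K/W
  R_conv,out = 1/(hA) = 1/(21.6·15.1) = 0.003066 K/W
ΣR = 0.002178 + 1.465×10^-5 + 0.2067 + 0.2085 + 0.003066 = 0.4205 K/W
Q = ΔT/ΣR = (245.9 K − 290.3 K)/0.4205 = -105.6 W
From the inner boundary to the cellular glass/phenolic foam interface, ΣR_partial = 0.2089 K/W.
T_interface = T_in − Q·ΣR_partial = 245.9 K − (-105.6)(0.2089) = 267.96 K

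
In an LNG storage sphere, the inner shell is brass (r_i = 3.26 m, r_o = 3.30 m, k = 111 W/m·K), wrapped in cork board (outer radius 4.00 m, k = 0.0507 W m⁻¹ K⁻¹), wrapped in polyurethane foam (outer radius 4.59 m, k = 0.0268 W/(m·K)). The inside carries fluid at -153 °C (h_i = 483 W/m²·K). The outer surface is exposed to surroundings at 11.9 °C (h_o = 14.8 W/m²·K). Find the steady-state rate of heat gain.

Q = 922 W

Treat each layer as a resistance in series:
  R_conv,in = 1/(4πr²h) = 1/(4π·3.26²·483) = 1.550×10^-5 K/W
  R_brass = (1/3.26 − 1/3.30)/(4πk) = 0.003718/(4π·111) = 2.666×10^-6 K/W
  R_cork board = (1/3.30 − 1/4.00)/(4πk) = 0.05303/(4π·0.0507) = 0.08324 K/W
  R_polyurethane foam = (1/4.00 − 1/4.59)/(4πk) = 0.03214/(4π·0.0268) = 0.09542 K/W
  R_conv,out = 1/(4πr²h) = 1/(4π·4.59²·14.8) = 2.552×10^-4 K/W
ΣR = 1.550×10^-5 + 2.666×10^-6 + 0.08324 + 0.09542 + 2.552×10^-4 = 0.1789 K/W
Q = ΔT/ΣR = (-153 °C − 11.9 °C)/0.1789 = -922 W
(Negative Q ⇒ heat flows inward; heat gain = 922 W.)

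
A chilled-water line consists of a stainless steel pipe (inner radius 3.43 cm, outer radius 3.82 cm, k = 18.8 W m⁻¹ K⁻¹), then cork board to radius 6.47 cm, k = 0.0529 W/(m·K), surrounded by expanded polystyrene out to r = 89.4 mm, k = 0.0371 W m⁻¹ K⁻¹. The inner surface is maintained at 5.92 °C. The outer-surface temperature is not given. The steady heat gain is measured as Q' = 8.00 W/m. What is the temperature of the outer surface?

Sum the resistances:
  R'_stainless steel = ln(0.0382/0.0343)/(2πk) = 0.1077/(2π·18.8) = 9.117×10^-4 m·K/W
  R'_cork board = ln(0.0647/0.0382)/(2πk) = 0.5269/(2π·0.0529) = 1.585 m·K/W
  R'_expanded polystyrene = ln(0.0894/0.0647)/(2πk) = 0.3234/(2π·0.0371) = 1.387 m·K/W
ΣR = 2.973 m·K/W
ΔT = Q'·ΣR = 8.00 × 2.973 = 23.78 K
Heat flows inward, so T_out = T_in + ΔT = 5.92 + 23.78 = 29.7 °C

T_out = 29.7 °C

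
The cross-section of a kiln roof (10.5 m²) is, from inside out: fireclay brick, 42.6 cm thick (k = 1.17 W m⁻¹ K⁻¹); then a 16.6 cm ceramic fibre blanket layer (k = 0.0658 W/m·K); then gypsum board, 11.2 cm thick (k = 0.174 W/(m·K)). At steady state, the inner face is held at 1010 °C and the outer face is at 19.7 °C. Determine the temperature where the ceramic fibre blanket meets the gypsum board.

Series thermal resistances, inner to outer:
  R_fireclay brick = L/(kA) = 0.426/(1.17·10.5) = 0.03468 K/W
  R_ceramic fibre blanket = L/(kA) = 0.166/(0.0658·10.5) = 0.2403 K/W
  R_gypsum board = L/(kA) = 0.112/(0.174·10.5) = 0.06130 K/W
ΣR = 0.03468 + 0.2403 + 0.06130 = 0.3363 K/W
Q = ΔT/ΣR = (1010 °C − 19.7 °C)/0.3363 = 2945 W
From the inner boundary to the ceramic fibre blanket/gypsum board interface, ΣR_partial = 0.2750 K/W.
T_interface = T_in − Q·ΣR_partial = 1010 °C − (2945)(0.2750) = 200 °C

T = 200 °C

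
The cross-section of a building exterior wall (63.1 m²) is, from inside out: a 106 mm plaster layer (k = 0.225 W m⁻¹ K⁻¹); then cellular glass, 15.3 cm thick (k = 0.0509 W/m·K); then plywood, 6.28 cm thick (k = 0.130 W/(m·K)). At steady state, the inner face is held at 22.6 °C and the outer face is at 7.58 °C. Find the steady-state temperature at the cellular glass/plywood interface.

Treat each layer as a resistance in series:
  R_plaster = L/(kA) = 0.106/(0.225·63.1) = 0.007466 K/W
  R_cellular glass = L/(kA) = 0.153/(0.0509·63.1) = 0.04764 K/W
  R_plywood = L/(kA) = 0.0628/(0.130·63.1) = 0.007656 K/W
ΣR = 0.007466 + 0.04764 + 0.007656 = 0.06276 K/W
Q = ΔT/ΣR = (22.6 °C − 7.58 °C)/0.06276 = 239.3 W
From the inner boundary to the cellular glass/plywood interface, ΣR_partial = 0.05511 K/W.
T_interface = T_in − Q·ΣR_partial = 22.6 °C − (239.3)(0.05511) = 9.41 °C

T = 9.41 °C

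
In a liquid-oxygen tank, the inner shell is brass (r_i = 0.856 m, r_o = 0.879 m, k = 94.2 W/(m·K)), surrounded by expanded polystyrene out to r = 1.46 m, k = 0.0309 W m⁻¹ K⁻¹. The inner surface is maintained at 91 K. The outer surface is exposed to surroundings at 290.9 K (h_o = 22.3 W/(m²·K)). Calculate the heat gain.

Q = 171 W

Series thermal resistances, inner to outer:
  R_brass = (1/0.856 − 1/0.879)/(4πk) = 0.03057/(4π·94.2) = 2.582×10^-5 K/W
  R_expanded polystyrene = (1/0.879 − 1/1.46)/(4πk) = 0.4527/(4π·0.0309) = 1.166 K/W
  R_conv,out = 1/(4πr²h) = 1/(4π·1.46²·22.3) = 0.001674 K/W
ΣR = 2.582×10^-5 + 1.166 + 0.001674 = 1.168 K/W
Q = ΔT/ΣR = (91 K − 290.9 K)/1.168 = -171 W
(Negative Q ⇒ heat flows inward; heat gain = 171 W.)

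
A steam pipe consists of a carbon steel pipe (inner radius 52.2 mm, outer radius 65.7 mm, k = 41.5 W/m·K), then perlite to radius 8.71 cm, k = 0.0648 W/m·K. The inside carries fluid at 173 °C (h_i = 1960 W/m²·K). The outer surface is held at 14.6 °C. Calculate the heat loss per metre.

Series thermal resistances, inner to outer:
  R'_conv,in = 1/(2πr h) = 1/(2π·0.0522·1960) = 0.001556 m·K/W
  R'_carbon steel = ln(0.0657/0.0522)/(2πk) = 0.2300/(2π·41.5) = 8.821×10^-4 m·K/W
  R'_perlite = ln(0.0871/0.0657)/(2πk) = 0.2820/(2π·0.0648) = 0.6925 m·K/W
ΣR = 0.001556 + 8.821×10^-4 + 0.6925 = 0.6949 m·K/W
Q' = ΔT/ΣR = (173 °C − 14.6 °C)/0.6949 = 228 W/m

Q' = 228 W/m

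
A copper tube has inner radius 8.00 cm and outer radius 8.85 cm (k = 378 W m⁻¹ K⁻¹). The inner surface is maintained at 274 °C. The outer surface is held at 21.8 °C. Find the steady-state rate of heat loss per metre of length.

Q' = 2πk·ΔT/ln(r₂/r₁) = 2π × 378 × 252.2 / ln(0.0885/0.0800) = 5.93×10^6 W/m

Q' = 5930 kW/m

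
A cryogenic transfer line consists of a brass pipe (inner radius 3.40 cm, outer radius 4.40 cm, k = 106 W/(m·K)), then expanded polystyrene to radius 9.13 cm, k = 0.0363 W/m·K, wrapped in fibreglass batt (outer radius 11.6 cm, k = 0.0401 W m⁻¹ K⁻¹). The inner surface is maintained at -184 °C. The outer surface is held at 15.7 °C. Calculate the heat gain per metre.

Q' = 48.1 W/m

Series thermal resistances, inner to outer:
  R'_brass = ln(0.0440/0.0340)/(2πk) = 0.2578/(2π·106) = 3.871×10^-4 m·K/W
  R'_expanded polystyrene = ln(0.0913/0.0440)/(2πk) = 0.7300/(2π·0.0363) = 3.200 m·K/W
  R'_fibreglass batt = ln(0.116/0.0913)/(2πk) = 0.2394/(2π·0.0401) = 0.9503 m·K/W
ΣR = 3.871×10^-4 + 3.200 + 0.9503 = 4.151 m·K/W
Q' = ΔT/ΣR = (-184 °C − 15.7 °C)/4.151 = -48.1 W/m
(Negative Q' ⇒ heat flows inward; heat gain = 48.1 W/m.)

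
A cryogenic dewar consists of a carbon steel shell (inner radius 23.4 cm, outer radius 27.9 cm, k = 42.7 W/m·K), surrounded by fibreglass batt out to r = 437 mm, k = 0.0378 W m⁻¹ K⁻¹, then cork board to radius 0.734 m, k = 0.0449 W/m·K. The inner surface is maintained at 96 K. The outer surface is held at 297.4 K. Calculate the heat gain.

Treat each layer as a resistance in series:
  R_carbon steel = (1/0.234 − 1/0.279)/(4πk) = 0.6893/(4π·42.7) = 0.001285 K/W
  R_fibreglass batt = (1/0.279 − 1/0.437)/(4πk) = 1.296/(4π·0.0378) = 2.728 K/W
  R_cork board = (1/0.437 − 1/0.734)/(4πk) = 0.9259/(4π·0.0449) = 1.641 K/W
ΣR = 0.001285 + 2.728 + 1.641 = 4.370 K/W
Q = ΔT/ΣR = (96 K − 297.4 K)/4.370 = -46.1 W
(Negative Q ⇒ heat flows inward; heat gain = 46.1 W.)

Q = 46.1 W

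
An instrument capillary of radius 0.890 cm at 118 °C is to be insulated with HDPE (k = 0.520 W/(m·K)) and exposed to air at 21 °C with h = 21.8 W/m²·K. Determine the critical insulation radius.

For a cylinder, r_cr = k_ins/h = 0.520/21.8 = 0.0239 m = 2.39 cm

r_cr = 2.39 cm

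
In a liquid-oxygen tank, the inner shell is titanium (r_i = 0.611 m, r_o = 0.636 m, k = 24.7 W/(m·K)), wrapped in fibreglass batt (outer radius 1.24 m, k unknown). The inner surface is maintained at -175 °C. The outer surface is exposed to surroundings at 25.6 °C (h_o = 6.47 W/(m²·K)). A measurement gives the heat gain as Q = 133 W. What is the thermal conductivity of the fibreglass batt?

ΣR = ΔT/Q = |-175 − 25.6|/133 = 1.508 K/W
Known resistances:
  R_titanium = (1/0.611 − 1/0.636)/(4πk) = 0.06433/(4π·24.7) = 2.073×10^-4 K/W
  R_conv,out = 1/(4πr²h) = 1/(4π·1.24²·6.47) = 0.007999 K/W
R_fibreglass batt = ΣR − ΣR_known = 1.508 − 0.008206 = 1.500 K/W
(1/r₁−1/r₂)/(4πk) = 1.500 ⇒ k = 0.7659/(4π·1.500) = 0.0406 W/m·K

k = 0.0406 W/m·K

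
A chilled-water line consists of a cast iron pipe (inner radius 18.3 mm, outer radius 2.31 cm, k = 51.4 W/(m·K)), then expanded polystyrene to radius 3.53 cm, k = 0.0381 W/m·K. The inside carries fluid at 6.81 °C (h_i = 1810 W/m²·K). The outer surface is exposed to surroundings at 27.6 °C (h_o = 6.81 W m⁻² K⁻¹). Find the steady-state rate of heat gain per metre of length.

Q' = 8.52 W/m

Treat each layer as a resistance in series:
  R'_conv,in = 1/(2πr h) = 1/(2π·0.0183·1810) = 0.004805 m·K/W
  R'_cast iron = ln(0.0231/0.0183)/(2πk) = 0.2329/(2π·51.4) = 7.212×10^-4 m·K/W
  R'_expanded polystyrene = ln(0.0353/0.0231)/(2πk) = 0.4241/(2π·0.0381) = 1.771 m·K/W
  R'_conv,out = 1/(2πr h) = 1/(2π·0.0353·6.81) = 0.6621 m·K/W
ΣR = 0.004805 + 7.212×10^-4 + 1.771 + 0.6621 = 2.439 m·K/W
Q' = ΔT/ΣR = (6.81 °C − 27.6 °C)/2.439 = -8.52 W/m
(Negative Q' ⇒ heat flows inward; heat gain = 8.52 W/m.)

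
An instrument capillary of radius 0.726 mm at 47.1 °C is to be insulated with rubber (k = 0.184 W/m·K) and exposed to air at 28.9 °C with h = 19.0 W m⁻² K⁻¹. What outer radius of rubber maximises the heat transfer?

For a cylinder, r_cr = k_ins/h = 0.184/19.0 = 0.00968 m = 0.968 cm

r_cr = 0.968 cm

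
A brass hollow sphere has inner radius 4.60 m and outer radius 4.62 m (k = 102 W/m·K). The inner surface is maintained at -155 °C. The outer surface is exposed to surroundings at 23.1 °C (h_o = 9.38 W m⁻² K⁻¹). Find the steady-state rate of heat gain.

Series thermal resistances, inner to outer:
  R_brass = (1/4.60 − 1/4.62)/(4πk) = 9.411×10^-4/(4π·102) = 7.342×10^-7 K/W
  R_conv,out = 1/(4πr²h) = 1/(4π·4.62²·9.38) = 3.975×10^-4 K/W
ΣR = 7.342×10^-7 + 3.975×10^-4 = 3.982×10^-4 K/W
Q = ΔT/ΣR = (-155 °C − 23.1 °C)/3.982×10^-4 = -4.47×10^5 W
(Negative Q ⇒ heat flows inward; heat gain = 4.47×10^5 W.)

Q = 4.47×10^5 W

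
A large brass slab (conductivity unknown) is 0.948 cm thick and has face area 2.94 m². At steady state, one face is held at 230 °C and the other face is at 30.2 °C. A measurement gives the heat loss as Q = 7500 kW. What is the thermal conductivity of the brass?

k = 121 W/m·K

ΣR = ΔT/Q = |230 − 30.2|/7.50×10^6 = 2.664×10^-5 K/W
L/(kA) = 2.664×10^-5 ⇒ k = 0.00948/(2.664×10^-5·2.94) = 121 W/m·K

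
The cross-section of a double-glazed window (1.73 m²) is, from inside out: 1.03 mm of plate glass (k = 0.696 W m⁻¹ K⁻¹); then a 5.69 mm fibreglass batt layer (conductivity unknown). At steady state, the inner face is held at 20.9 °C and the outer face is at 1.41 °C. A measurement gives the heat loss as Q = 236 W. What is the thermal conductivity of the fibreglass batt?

k = 0.0402 W/m·K

ΣR = ΔT/Q = |20.9 − 1.41|/236 = 0.08258 K/W
Known resistances:
  R_plate glass = L/(kA) = 0.00103/(0.696·1.73) = 8.554×10^-4 K/W
R_fibreglass batt = ΣR − ΣR_known = 0.08258 − 8.554×10^-4 = 0.08172 K/W
L/(kA) = 0.08172 ⇒ k = 0.00569/(0.08172·1.73) = 0.0402 W/m·K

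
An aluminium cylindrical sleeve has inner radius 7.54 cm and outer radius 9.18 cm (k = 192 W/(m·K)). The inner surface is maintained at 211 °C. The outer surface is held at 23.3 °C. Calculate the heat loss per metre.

Q' = 1.15×10^6 W/m

Q' = 2πk·ΔT/ln(r₂/r₁) = 2π × 192 × 187.7 / ln(0.0918/0.0754) = 1.15×10^6 W/m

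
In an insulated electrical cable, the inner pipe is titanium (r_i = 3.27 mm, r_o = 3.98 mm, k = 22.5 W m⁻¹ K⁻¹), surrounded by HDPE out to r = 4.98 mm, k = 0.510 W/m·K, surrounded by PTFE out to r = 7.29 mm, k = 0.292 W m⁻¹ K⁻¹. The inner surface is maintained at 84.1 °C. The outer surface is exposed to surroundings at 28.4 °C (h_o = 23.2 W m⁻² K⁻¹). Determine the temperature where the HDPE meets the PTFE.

Series thermal resistances, inner to outer:
  R'_titanium = ln(0.00398/0.00327)/(2πk) = 0.1965/(2π·22.5) = 0.001390 m·K/W
  R'_HDPE = ln(0.00498/0.00398)/(2πk) = 0.2241/(2π·0.510) = 0.06995 m·K/W
  R'_PTFE = ln(0.00729/0.00498)/(2πk) = 0.3811/(2π·0.292) = 0.2077 m·K/W
  R'_conv,out = 1/(2πr h) = 1/(2π·0.00729·23.2) = 0.9410 m·K/W
ΣR = 0.001390 + 0.06995 + 0.2077 + 0.9410 = 1.220 m·K/W
Q' = ΔT/ΣR = (84.1 °C − 28.4 °C)/1.220 = 45.66 W/m
From the inner boundary to the HDPE/PTFE interface, ΣR_partial = 0.07134 m·K/W.
T_interface = T_in − Q'·ΣR_partial = 84.1 °C − (45.66)(0.07134) = 80.8 °C

T = 80.8 °C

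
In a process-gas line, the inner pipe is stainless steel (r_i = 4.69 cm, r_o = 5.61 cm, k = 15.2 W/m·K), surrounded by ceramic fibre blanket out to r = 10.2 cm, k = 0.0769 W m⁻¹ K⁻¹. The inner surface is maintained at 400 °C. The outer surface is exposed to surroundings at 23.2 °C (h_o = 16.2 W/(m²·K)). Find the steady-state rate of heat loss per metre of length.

Q' = 282 W/m

Series thermal resistances, inner to outer:
  R'_stainless steel = ln(0.0561/0.0469)/(2πk) = 0.1791/(2π·15.2) = 0.001875 m·K/W
  R'_ceramic fibre blanket = ln(0.102/0.0561)/(2πk) = 0.5978/(2π·0.0769) = 1.237 m·K/W
  R'_conv,out = 1/(2πr h) = 1/(2π·0.102·16.2) = 0.09632 m·K/W
ΣR = 0.001875 + 1.237 + 0.09632 = 1.335 m·K/W
Q' = ΔT/ΣR = (400 °C − 23.2 °C)/1.335 = 282 W/m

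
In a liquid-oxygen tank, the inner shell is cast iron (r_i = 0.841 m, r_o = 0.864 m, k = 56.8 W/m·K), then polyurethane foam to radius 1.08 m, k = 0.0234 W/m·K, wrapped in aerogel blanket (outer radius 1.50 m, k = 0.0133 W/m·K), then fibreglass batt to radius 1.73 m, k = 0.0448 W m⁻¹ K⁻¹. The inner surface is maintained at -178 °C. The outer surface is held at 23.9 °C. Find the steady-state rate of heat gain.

Q = 80.9 W

Treat each layer as a resistance in series:
  R_cast iron = (1/0.841 − 1/0.864)/(4πk) = 0.03165/(4π·56.8) = 4.435×10^-5 K/W
  R_polyurethane foam = (1/0.864 − 1/1.08)/(4πk) = 0.2315/(4π·0.0234) = 0.7872 K/W
  R_aerogel blanket = (1/1.08 − 1/1.50)/(4πk) = 0.2593/(4π·0.0133) = 1.551 K/W
  R_fibreglass batt = (1/1.50 − 1/1.73)/(4πk) = 0.08863/(4π·0.0448) = 0.1574 K/W
ΣR = 4.435×10^-5 + 0.7872 + 1.551 + 0.1574 = 2.496 K/W
Q = ΔT/ΣR = (-178 °C − 23.9 °C)/2.496 = -80.9 W
(Negative Q ⇒ heat flows inward; heat gain = 80.9 W.)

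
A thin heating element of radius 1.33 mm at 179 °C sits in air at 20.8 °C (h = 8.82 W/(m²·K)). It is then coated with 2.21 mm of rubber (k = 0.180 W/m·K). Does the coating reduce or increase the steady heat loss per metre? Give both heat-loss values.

Critical radius for a cylinder: r_cr = k/h = 0.0204 m = 2.04 cm.
Outer radius after coating: r₂ = 0.00133 + 0.00221 = 0.00354 m.
Since r₁ < r_cr and r₂ ≤ r_cr, the coating moves toward the maximum at r_cr — heat loss rises.
Bare: R = 1/(2πr₁h) = 13.57 m·K/W; Q = 158.2/13.57 = 11.7 W/m.
Coated: R = R_cond + R_conv = 5.963 m·K/W; Q = 158.2/5.963 = 26.5 W/m.

increases: 11.7 → 26.5 W/m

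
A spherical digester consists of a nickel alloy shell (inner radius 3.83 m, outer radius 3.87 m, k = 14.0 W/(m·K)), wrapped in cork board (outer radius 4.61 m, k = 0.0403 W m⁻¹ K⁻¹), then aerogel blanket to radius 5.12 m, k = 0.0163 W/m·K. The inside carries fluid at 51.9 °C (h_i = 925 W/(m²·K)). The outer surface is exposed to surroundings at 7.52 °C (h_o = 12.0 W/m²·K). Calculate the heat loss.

Resistance network (inner→outer):
  R_conv,in = 1/(4πr²h) = 1/(4π·3.83²·925) = 5.865×10^-6 K/W
  R_nickel alloy = (1/3.83 − 1/3.87)/(4πk) = 0.002699/(4π·14.0) = 1.534×10^-5 K/W
  R_cork board = (1/3.87 − 1/4.61)/(4πk) = 0.04148/(4π·0.0403) = 0.08190 K/W
  R_aerogel blanket = (1/4.61 − 1/5.12)/(4πk) = 0.02161/(4π·0.0163) = 0.1055 K/W
  R_conv,out = 1/(4πr²h) = 1/(4π·5.12²·12.0) = 2.530×10^-4 K/W
ΣR = 5.865×10^-6 + 1.534×10^-5 + 0.08190 + 0.1055 + 2.530×10^-4 = 0.1877 K/W
Q = ΔT/ΣR = (51.9 °C − 7.52 °C)/0.1877 = 236 W

Q = 236 W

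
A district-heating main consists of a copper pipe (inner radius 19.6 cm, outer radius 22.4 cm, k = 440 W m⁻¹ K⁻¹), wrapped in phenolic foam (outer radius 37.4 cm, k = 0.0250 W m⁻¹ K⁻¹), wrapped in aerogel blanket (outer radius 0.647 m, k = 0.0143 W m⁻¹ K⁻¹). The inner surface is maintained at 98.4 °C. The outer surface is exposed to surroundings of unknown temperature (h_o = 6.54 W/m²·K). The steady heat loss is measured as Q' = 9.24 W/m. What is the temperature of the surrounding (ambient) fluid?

T_out = 11.5 °C

Sum the resistances:
  R'_copper = ln(0.224/0.196)/(2πk) = 0.1335/(2π·440) = 4.830×10^-5 m·K/W
  R'_phenolic foam = ln(0.374/0.224)/(2πk) = 0.5126/(2π·0.0250) = 3.263 m·K/W
  R'_aerogel blanket = ln(0.647/0.374)/(2πk) = 0.5481/(2π·0.0143) = 6.100 m·K/W
  R'_conv,out = 1/(2πr h) = 1/(2π·0.647·6.54) = 0.03761 m·K/W
ΣR = 9.401 m·K/W
ΔT = Q'·ΣR = 9.24 × 9.401 = 86.87 K
Heat flows outward, so T_out = T_in − ΔT = 98.4 − 86.87 = 11.5 °C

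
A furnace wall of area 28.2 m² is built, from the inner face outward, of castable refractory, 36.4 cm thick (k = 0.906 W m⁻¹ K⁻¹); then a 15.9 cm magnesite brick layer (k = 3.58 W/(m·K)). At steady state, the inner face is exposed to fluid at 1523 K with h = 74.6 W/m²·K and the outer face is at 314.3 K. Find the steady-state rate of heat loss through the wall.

Q = 74.2 kW

Resistance network (inner→outer):
  R_conv,in = 1/(hA) = 1/(74.6·28.2) = 4.753×10^-4 K/W
  R_castable refractory = L/(kA) = 0.364/(0.906·28.2) = 0.01425 K/W
  R_magnesite brick = L/(kA) = 0.159/(3.58·28.2) = 0.001575 K/W
ΣR = 4.753×10^-4 + 0.01425 + 0.001575 = 0.01630 K/W
Q = ΔT/ΣR = (1523 K − 314.3 K)/0.01630 = 74200 W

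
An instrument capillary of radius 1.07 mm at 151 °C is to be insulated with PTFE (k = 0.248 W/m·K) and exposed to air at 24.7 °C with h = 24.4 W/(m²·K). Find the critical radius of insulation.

r_cr = 1.02 cm

For a cylinder, r_cr = k_ins/h = 0.248/24.4 = 0.0102 m = 1.02 cm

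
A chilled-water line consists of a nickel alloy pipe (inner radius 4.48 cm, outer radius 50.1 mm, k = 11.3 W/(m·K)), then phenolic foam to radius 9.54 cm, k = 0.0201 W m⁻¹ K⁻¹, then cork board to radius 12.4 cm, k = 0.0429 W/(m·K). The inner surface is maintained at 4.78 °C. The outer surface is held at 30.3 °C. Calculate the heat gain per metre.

Resistance network (inner→outer):
  R'_nickel alloy = ln(0.0501/0.0448)/(2πk) = 0.1118/(2π·11.3) = 0.001575 m·K/W
  R'_phenolic foam = ln(0.0954/0.0501)/(2πk) = 0.6441/(2π·0.0201) = 5.100 m·K/W
  R'_cork board = ln(0.124/0.0954)/(2πk) = 0.2622/(2π·0.0429) = 0.9727 m·K/W
ΣR = 0.001575 + 5.100 + 0.9727 = 6.074 m·K/W
Q' = ΔT/ΣR = (4.78 °C − 30.3 °C)/6.074 = -4.20 W/m
(Negative Q' ⇒ heat flows inward; heat gain = 4.20 W/m.)

Q' = 4.20 W/m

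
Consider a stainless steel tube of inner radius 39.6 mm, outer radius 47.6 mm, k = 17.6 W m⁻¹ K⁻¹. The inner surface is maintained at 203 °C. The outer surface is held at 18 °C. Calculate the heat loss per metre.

Q' = 2πk·ΔT/ln(r₂/r₁) = 2π × 17.6 × 185 / ln(0.0476/0.0396) = 1.11×10^5 W/m

Q' = 111 kW/m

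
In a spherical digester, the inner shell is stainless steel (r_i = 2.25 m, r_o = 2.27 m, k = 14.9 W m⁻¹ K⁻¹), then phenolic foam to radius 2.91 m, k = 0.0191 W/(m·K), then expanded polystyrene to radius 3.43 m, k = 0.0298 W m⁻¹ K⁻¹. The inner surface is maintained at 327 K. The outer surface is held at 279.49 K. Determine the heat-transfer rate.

Q = 87.5 W

Treat each layer as a resistance in series:
  R_stainless steel = (1/2.25 − 1/2.27)/(4πk) = 0.003916/(4π·14.9) = 2.091×10^-5 K/W
  R_phenolic foam = (1/2.27 − 1/2.91)/(4πk) = 0.09689/(4π·0.0191) = 0.4037 K/W
  R_expanded polystyrene = (1/2.91 − 1/3.43)/(4πk) = 0.05210/(4π·0.0298) = 0.1391 K/W
ΣR = 2.091×10^-5 + 0.4037 + 0.1391 = 0.5428 K/W
Q = ΔT/ΣR = (327 K − 279.49 K)/0.5428 = 87.5 W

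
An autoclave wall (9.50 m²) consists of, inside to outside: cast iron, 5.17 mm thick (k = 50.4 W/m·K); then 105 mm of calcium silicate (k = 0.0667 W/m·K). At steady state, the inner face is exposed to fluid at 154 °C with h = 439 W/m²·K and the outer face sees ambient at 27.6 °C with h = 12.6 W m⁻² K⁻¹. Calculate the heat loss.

Q = 725 W

Series thermal resistances, inner to outer:
  R_conv,in = 1/(hA) = 1/(439·9.50) = 2.398×10^-4 K/W
  R_cast iron = L/(kA) = 0.00517/(50.4·9.50) = 1.080×10^-5 K/W
  R_calcium silicate = L/(kA) = 0.105/(0.0667·9.50) = 0.1657 K/W
  R_conv,out = 1/(hA) = 1/(12.6·9.50) = 0.008354 K/W
ΣR = 2.398×10^-4 + 1.080×10^-5 + 0.1657 + 0.008354 = 0.1743 K/W
Q = ΔT/ΣR = (154 °C − 27.6 °C)/0.1743 = 725 W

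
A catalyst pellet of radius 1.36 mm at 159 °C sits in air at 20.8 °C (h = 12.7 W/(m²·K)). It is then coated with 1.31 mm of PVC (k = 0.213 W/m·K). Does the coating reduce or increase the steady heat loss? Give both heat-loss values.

increases: 0.0408 → 0.136 W

Critical radius for a sphere: r_cr = 2k/h = 0.0335 m = 3.35 cm.
Outer radius after coating: r₂ = 0.00136 + 0.00131 = 0.00267 m.
Since r₁ < r_cr and r₂ ≤ r_cr, the coating moves toward the maximum at r_cr — heat loss rises.
Bare: R = 1/(4πr₁²h) = 3388 K/W; Q = 138.2/3388 = 0.0408 W.
Coated: R = R_cond + R_conv = 1014 K/W; Q = 138.2/1014 = 0.136 W.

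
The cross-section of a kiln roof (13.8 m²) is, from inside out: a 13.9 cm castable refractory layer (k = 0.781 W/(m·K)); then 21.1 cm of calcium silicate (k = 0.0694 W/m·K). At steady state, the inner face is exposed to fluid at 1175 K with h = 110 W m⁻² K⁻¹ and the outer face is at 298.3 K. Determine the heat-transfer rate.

Q = 3.75 kW

Series thermal resistances, inner to outer:
  R_conv,in = 1/(hA) = 1/(110·13.8) = 6.588×10^-4 K/W
  R_castable refractory = L/(kA) = 0.139/(0.781·13.8) = 0.01290 K/W
  R_calcium silicate = L/(kA) = 0.211/(0.0694·13.8) = 0.2203 K/W
ΣR = 6.588×10^-4 + 0.01290 + 0.2203 = 0.2339 K/W
Q = ΔT/ΣR = (1175 K − 298.3 K)/0.2339 = 3750 W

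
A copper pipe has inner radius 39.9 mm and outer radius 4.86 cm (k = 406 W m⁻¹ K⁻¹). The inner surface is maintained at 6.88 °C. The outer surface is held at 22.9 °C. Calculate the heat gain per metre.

Q' = 207 kW/m

Q' = 2πk·ΔT/ln(r₂/r₁) = 2π × 406 × 16.02 / ln(0.0486/0.0399) = 2.07×10^5 W/m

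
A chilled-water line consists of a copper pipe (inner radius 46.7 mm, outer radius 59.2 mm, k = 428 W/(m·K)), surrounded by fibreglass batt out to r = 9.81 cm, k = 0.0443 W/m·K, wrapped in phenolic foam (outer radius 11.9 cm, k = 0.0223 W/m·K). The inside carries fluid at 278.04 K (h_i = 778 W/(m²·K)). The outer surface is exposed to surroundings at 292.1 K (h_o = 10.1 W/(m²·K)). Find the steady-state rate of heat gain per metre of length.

Q' = 4.22 W/m

Treat each layer as a resistance in series:
  R'_conv,in = 1/(2πr h) = 1/(2π·0.0467·778) = 0.004380 m·K/W
  R'_copper = ln(0.0592/0.0467)/(2πk) = 0.2372/(2π·428) = 8.820×10^-5 m·K/W
  R'_fibreglass batt = ln(0.0981/0.0592)/(2πk) = 0.5051/(2π·0.0443) = 1.815 m·K/W
  R'_phenolic foam = ln(0.119/0.0981)/(2πk) = 0.1931/(2π·0.0223) = 1.378 m·K/W
  R'_conv,out = 1/(2πr h) = 1/(2π·0.119·10.1) = 0.1324 m·K/W
ΣR = 0.004380 + 8.820×10^-5 + 1.815 + 1.378 + 0.1324 = 3.330 m·K/W
Q' = ΔT/ΣR = (278.04 K − 292.1 K)/3.330 = -4.22 W/m
(Negative Q' ⇒ heat flows inward; heat gain = 4.22 W/m.)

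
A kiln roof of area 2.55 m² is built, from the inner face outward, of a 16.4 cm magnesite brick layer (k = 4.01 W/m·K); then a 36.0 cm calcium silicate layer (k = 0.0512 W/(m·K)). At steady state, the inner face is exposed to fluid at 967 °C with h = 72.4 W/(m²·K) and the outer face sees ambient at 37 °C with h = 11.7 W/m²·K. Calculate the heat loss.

Treat each layer as a resistance in series:
  R_conv,in = 1/(hA) = 1/(72.4·2.55) = 0.005417 K/W
  R_magnesite brick = L/(kA) = 0.164/(4.01·2.55) = 0.01604 K/W
  R_calcium silicate = L/(kA) = 0.360/(0.0512·2.55) = 2.757 K/W
  R_conv,out = 1/(hA) = 1/(11.7·2.55) = 0.03352 K/W
ΣR = 0.005417 + 0.01604 + 2.757 + 0.03352 = 2.812 K/W
Q = ΔT/ΣR = (967 °C − 37 °C)/2.812 = 331 W

Q = 331 W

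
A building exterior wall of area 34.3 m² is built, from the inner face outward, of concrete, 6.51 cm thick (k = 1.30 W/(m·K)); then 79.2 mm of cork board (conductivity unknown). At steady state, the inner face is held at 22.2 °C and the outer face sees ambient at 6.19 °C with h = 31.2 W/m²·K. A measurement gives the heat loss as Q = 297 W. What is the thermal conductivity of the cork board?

ΣR = ΔT/Q = |22.2 − 6.19|/297 = 0.05391 K/W
Known resistances:
  R_concrete = L/(kA) = 0.0651/(1.30·34.3) = 0.001460 K/W
  R_conv,out = 1/(hA) = 1/(31.2·34.3) = 9.344×10^-4 K/W
R_cork board = ΣR − ΣR_known = 0.05391 − 0.002394 = 0.05152 K/W
L/(kA) = 0.05152 ⇒ k = 0.0792/(0.05152·34.3) = 0.0448 W/m·K

k = 0.0448 W/m·K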